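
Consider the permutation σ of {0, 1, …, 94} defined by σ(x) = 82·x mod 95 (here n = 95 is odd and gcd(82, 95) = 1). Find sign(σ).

Trace 1: π^k(1) = [1, 82, 74, 83, 61, 62, 49] for k=0..6.
6 cycles of lengths [36, 36, 9, 9, 4, 1].
n − c = 95 − 6 = 89; sign = (−1)^89 = -1.
The Jacobi symbol (82|95) = -1 (Zolotarev) agrees.

-1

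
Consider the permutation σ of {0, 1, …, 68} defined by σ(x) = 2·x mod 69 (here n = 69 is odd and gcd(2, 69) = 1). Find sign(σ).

-1

Start at x=62: 62 → 55 → 41 → 13 → 26 → 52 → 35 → … (one orbit).
Cycle lengths of π_2 on ℤ/69ℤ: [22, 22, 11, 11, 2, 1]; 6 cycles in total.
With 6 cycles on 69 points, sign = (−1)^{69−6} = -1.
Via Zolotarev, sign(π_{2}) = (2|69) = -1.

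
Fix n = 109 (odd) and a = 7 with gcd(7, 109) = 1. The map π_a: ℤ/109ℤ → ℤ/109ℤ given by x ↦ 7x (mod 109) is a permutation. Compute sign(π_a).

Orbit of 3 under x↦7x: [3, 21, 38, 48, 9, 63, 5]… (length divides ord_109(7)).
The orbit structure of x ↦ 7x mod 109: 5 orbits of sizes [27, 27, 27, 27, 1].
5 cycles on 109: each ℓ→(−1)^(ℓ−1), product (−1)^104 = +1.

+1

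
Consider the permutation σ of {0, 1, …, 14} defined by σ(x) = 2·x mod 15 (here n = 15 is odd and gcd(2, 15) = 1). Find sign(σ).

Trace 4: π^k(4) = [4, 8, 1, 2] for k=0..3.
Cycle type of π: 4×3 + 2 + 1; total 5 cycles.
5 cycles on 15: each ℓ→(−1)^(ℓ−1), product (−1)^10 = +1.
(2|15)_J = +1 (Zolotarev's lemma cross-check).

+1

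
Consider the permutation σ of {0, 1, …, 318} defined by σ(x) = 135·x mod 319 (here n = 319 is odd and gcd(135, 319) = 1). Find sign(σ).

-1

Trace 5: π^k(5) = [5, 37, 210, 278, 207, 192, 81] for k=0..6.
Cycle type of π: 140×2 + 28 + 5×2 + 1; total 6 cycles.
6 cycles on 319: each ℓ→(−1)^(ℓ−1), product (−1)^313 = -1.
Zolotarev: (135|319) = -1, matching the cycle-count sign.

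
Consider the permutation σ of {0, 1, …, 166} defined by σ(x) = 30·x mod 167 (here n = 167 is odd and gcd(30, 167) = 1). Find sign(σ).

Orbit of 1 under x↦30x: [1, 30, 65, 113, 50, 164, 77]… (length divides ord_167(30)).
π_30 has 2 disjoint cycles with lengths [166, 1] on {0,…,166}.
n − c = 167 − 2 = 165; sign = (−1)^165 = -1.

-1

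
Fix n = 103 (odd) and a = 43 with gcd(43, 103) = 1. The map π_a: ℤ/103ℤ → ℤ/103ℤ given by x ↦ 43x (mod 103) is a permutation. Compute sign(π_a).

-1

Trace 54: π^k(54) = [54, 56, 39, 29, 11, 61, 48] for k=0..6.
Cycle lengths of π_43 on ℤ/103ℤ: [102, 1]; 2 cycles in total.
n − c = 103 − 2 = 101; sign = (−1)^101 = -1.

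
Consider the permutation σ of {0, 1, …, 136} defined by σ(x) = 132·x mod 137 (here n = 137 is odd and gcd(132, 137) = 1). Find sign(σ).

-1

Orbit of 7 under x↦132x: [7, 102, 38, 84, 128, 45, 49]… (length divides ord_137(132)).
Cycle lengths of π_132 on ℤ/137ℤ: [136, 1]; 2 cycles in total.
n − c = 137 − 2 = 135; sign = (−1)^135 = -1.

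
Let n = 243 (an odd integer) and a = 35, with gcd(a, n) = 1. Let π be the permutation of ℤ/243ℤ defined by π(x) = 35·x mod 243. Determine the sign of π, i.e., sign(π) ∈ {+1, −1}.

-1

Start at x=235: 235 → 206 → 163 → 116 → 172 → 188 → 19 → … (one orbit).
Cycle type of π: 54×3 + 18×3 + 6×3 + 2×4 + 1; total 14 cycles.
14 cycles on 243: each ℓ→(−1)^(ℓ−1), product (−1)^229 = -1.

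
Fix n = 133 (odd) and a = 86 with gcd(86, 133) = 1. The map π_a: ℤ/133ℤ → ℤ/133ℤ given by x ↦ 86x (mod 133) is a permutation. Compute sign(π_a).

-1

Start at x=86: 86 → 81 → 50 → 44 → 60 → 106 → 72 → … (one orbit).
The orbit structure of x ↦ 86x mod 133: 10 orbits of sizes [18, 18, 18, 18, 18, 18, 18, 3, 3, 1].
sign(π) = (−1)^{n − #cycles} = (−1)^{133−10} = (−1)^123 = -1.
Zolotarev: (86|133) = -1, matching the cycle-count sign.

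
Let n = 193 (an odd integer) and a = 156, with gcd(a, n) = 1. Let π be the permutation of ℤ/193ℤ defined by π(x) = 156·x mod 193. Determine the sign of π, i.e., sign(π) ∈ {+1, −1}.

-1

Trace 2: π^k(2) = [2, 119, 36, 19, 69, 149, 84] for k=0..6.
2 cycles of lengths [192, 1].
With 2 cycles on 193 points, sign = (−1)^{193−2} = -1.
Via Zolotarev, sign(π_{156}) = (156|193) = -1.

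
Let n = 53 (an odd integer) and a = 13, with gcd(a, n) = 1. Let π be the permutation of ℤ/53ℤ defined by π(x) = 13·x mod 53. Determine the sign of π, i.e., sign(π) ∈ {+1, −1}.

+1

Start at x=13: 13 → 10 → 24 → 47 → 28 → 46 → 15 → … (one orbit).
The orbit structure of x ↦ 13x mod 53: 5 orbits of sizes [13, 13, 13, 13, 1].
53 − 5 = 48 transpositions; sign(π) = (−1)^48 = +1.
Check: (13/53) = +1 by Zolotarev.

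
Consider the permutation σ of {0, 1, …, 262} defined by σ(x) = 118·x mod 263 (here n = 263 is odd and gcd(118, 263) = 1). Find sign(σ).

Trace 244: π^k(244) = [244, 125, 22, 229, 196, 247, 216] for k=0..6.
π_118 has 2 disjoint cycles with lengths [262, 1] on {0,…,262}.
2 cycles on 263: each ℓ→(−1)^(ℓ−1), product (−1)^261 = -1.

-1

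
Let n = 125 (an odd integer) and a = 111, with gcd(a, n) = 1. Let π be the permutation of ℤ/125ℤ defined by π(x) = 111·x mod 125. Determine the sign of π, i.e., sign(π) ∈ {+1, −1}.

Trace 121: π^k(121) = [121, 56, 91, 101, 86, 46, 106] for k=0..6.
Cycle lengths of π_111 on ℤ/125ℤ: [25, 25, 25, 25, 5, 5, 5, 5, 1, 1, 1, 1, 1]; 13 cycles in total.
With 13 cycles on 125 points, sign = (−1)^{125−13} = +1.

+1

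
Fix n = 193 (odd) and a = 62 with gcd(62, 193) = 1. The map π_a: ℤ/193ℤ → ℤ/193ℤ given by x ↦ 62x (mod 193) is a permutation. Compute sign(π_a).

+1

Trace 109: π^k(109) = [109, 3, 186, 145, 112, 189, 138] for k=0..6.
Cycle type of π: 48×4 + 1; total 5 cycles.
193 − 5 = 188 transpositions; sign(π) = (−1)^188 = +1.
Via Zolotarev, sign(π_{62}) = (62|193) = +1.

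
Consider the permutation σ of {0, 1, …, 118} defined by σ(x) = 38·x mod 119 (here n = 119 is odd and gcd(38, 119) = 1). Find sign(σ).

-1

Start at x=115: 115 → 86 → 55 → 67 → 47 → 1 → 38 → … (one orbit).
Decompose π into cycles: lengths [12, 12, 12, 12, 12, 12, 12, 12, 6, 4, 4, 4, 4, 1] (14 cycles, including the fixed point 0).
14 cycles on 119: each ℓ→(−1)^(ℓ−1), product (−1)^105 = -1.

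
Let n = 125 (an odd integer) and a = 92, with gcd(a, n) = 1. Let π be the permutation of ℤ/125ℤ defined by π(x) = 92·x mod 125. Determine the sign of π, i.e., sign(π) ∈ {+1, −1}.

-1

Start at x=96: 96 → 82 → 44 → 48 → 41 → 22 → 24 → … (one orbit).
The orbit structure of x ↦ 92x mod 125: 4 orbits of sizes [100, 20, 4, 1].
With 4 cycles on 125 points, sign = (−1)^{125−4} = -1.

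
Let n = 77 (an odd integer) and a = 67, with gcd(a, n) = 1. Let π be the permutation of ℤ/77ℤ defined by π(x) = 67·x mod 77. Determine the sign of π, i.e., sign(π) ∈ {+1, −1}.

+1

Trace 67: π^k(67) = [67, 23, 1] for k=0..2.
Decompose π into cycles: lengths [3, 3, 3, 3, 3, 3, 3, 3, 3, 3, 3, 3, 3, 3, 3, 3, 3, 3, 3, 3, 3, 3, 1, 1, 1, 1, 1, 1, 1, 1, 1, 1, 1] (33 cycles, including the fixed point 0).
With 33 cycles on 77 points, sign = (−1)^{77−33} = +1.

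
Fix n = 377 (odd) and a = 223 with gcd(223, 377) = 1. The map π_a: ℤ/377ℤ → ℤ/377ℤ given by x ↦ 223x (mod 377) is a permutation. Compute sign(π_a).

Trace 132: π^k(132) = [132, 30, 281, 81, 344, 181, 24] for k=0..6.
10 cycles of lengths [84, 84, 84, 84, 12, 7, 7, 7, 7, 1].
10 cycles on 377: each ℓ→(−1)^(ℓ−1), product (−1)^367 = -1.
Check: (223/377) = -1 by Zolotarev.

-1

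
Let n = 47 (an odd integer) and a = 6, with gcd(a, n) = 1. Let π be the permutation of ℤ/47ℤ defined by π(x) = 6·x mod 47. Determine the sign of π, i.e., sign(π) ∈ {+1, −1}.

+1

Orbit of 16 under x↦6x: [16, 2, 12, 25, 9, 7, 42]… (length divides ord_47(6)).
Cycle lengths of π_6 on ℤ/47ℤ: [23, 23, 1]; 3 cycles in total.
3 cycles on 47: each ℓ→(−1)^(ℓ−1), product (−1)^44 = +1.
Zolotarev: (6|47) = +1, matching the cycle-count sign.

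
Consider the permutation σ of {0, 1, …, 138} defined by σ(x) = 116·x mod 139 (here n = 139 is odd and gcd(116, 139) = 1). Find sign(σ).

Start at x=77: 77 → 36 → 6 → 1 → 116 → 112 → 65 → … (one orbit).
7 cycles of lengths [23, 23, 23, 23, 23, 23, 1].
7 cycles on 139: each ℓ→(−1)^(ℓ−1), product (−1)^132 = +1.
The Jacobi symbol (116|139) = +1 (Zolotarev) agrees.

+1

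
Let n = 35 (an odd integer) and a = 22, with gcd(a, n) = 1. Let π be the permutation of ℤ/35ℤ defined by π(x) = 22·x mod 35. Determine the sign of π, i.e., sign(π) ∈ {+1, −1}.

-1

Trace 29: π^k(29) = [29, 8, 1, 22] for k=0..3.
Cycle type of π: 4×7 + 1×7; total 14 cycles.
With 14 cycles on 35 points, sign = (−1)^{35−14} = -1.
Zolotarev: (22|35) = -1, matching the cycle-count sign.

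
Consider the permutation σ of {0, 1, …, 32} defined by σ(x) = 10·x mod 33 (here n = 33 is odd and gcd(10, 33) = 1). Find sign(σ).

-1

Trace 1: π^k(1) = [1, 10] for k=0..1.
Decompose π into cycles: lengths [2, 2, 2, 2, 2, 2, 2, 2, 2, 2, 2, 2, 2, 2, 2, 1, 1, 1] (18 cycles, including the fixed point 0).
sign(π) = (−1)^{n − #cycles} = (−1)^{33−18} = (−1)^15 = -1.
Zolotarev: (10|33) = -1, matching the cycle-count sign.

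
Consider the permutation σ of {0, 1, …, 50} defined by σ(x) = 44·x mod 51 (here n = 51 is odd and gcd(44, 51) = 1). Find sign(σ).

Orbit of 13 under x↦44x: [13, 11, 25, 29, 1, 44, 49]… (length divides ord_51(44)).
Cycle lengths of π_44 on ℤ/51ℤ: [16, 16, 16, 2, 1]; 5 cycles in total.
With 5 cycles on 51 points, sign = (−1)^{51−5} = +1.
Via Zolotarev, sign(π_{44}) = (44|51) = +1.

+1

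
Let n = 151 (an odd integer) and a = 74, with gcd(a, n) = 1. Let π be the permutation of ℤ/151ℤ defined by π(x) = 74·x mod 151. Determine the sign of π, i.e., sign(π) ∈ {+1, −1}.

Orbit of 116 under x↦74x: [116, 128, 110, 137, 21, 44, 85]… (length divides ord_151(74)).
3 cycles of lengths [75, 75, 1].
n − c = 151 − 3 = 148; sign = (−1)^148 = +1.
(74|151)_J = +1 (Zolotarev's lemma cross-check).

+1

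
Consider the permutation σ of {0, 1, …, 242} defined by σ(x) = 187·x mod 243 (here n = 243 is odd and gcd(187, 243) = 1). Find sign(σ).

+1

Orbit of 124 under x↦187x: [124, 103, 64, 61, 229, 55, 79]… (length divides ord_243(187)).
Cycle type of π: 81×2 + 27×2 + 9×2 + 3×2 + 1×3; total 11 cycles.
243 − 11 = 232 transpositions; sign(π) = (−1)^232 = +1.
(187|243)_J = +1 (Zolotarev's lemma cross-check).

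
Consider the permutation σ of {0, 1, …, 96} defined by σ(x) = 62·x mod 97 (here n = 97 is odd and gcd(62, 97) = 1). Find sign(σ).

Start at x=35: 35 → 36 → 1 → 62 → 61 → 96 → 35 (one orbit).
Decompose π into cycles: lengths [6, 6, 6, 6, 6, 6, 6, 6, 6, 6, 6, 6, 6, 6, 6, 6, 1] (17 cycles, including the fixed point 0).
97 − 17 = 80 transpositions; sign(π) = (−1)^80 = +1.
The Jacobi symbol (62|97) = +1 (Zolotarev) agrees.

+1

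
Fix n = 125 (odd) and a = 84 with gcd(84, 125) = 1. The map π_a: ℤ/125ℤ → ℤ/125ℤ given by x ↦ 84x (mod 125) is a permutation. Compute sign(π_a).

+1

Trace 59: π^k(59) = [59, 81, 54, 36, 24, 16, 94] for k=0..6.
π_84 has 7 disjoint cycles with lengths [50, 50, 10, 10, 2, 2, 1] on {0,…,124}.
7 cycles on 125: each ℓ→(−1)^(ℓ−1), product (−1)^118 = +1.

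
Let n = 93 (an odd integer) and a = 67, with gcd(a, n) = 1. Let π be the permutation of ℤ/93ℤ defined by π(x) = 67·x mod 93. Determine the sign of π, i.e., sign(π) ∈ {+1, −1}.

+1

Start at x=1: 1 → 67 → 25 → 1 (one orbit).
33 cycles of lengths [3, 3, 3, 3, 3, 3, 3, 3, 3, 3, 3, 3, 3, 3, 3, 3, 3, 3, 3, 3, 3, 3, 3, 3, 3, 3, 3, 3, 3, 3, 1, 1, 1].
93 − 33 = 60 transpositions; sign(π) = (−1)^60 = +1.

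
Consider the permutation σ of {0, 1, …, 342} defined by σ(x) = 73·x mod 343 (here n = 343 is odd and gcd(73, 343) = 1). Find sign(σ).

Orbit of 151 under x↦73x: [151, 47, 1, 73, 184, 55, 242]… (length divides ord_343(73)).
Cycle type of π: 294 + 42 + 6 + 1; total 4 cycles.
n − c = 343 − 4 = 339; sign = (−1)^339 = -1.

-1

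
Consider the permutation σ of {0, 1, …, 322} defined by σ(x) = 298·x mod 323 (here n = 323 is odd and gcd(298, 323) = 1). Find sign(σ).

Trace 305: π^k(305) = [305, 127, 55, 240, 137, 128, 30] for k=0..6.
Cycle lengths of π_298 on ℤ/323ℤ: [72, 72, 72, 72, 18, 8, 8, 1]; 8 cycles in total.
sign(π) = (−1)^{n − #cycles} = (−1)^{323−8} = (−1)^315 = -1.

-1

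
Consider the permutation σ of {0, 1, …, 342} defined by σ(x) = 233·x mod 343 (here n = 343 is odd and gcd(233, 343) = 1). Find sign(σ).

Start at x=135: 135 → 242 → 134 → 9 → 39 → 169 → 275 → … (one orbit).
Cycle lengths of π_233 on ℤ/343ℤ: [147, 147, 21, 21, 3, 3, 1]; 7 cycles in total.
sign(π) = (−1)^{n − #cycles} = (−1)^{343−7} = (−1)^336 = +1.

+1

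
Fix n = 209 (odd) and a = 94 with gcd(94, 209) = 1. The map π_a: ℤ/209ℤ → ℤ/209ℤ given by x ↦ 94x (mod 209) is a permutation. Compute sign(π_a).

+1

Trace 1: π^k(1) = [1, 94, 58, 18, 20, 208, 115] for k=0..6.
Decompose π into cycles: lengths [10, 10, 10, 10, 10, 10, 10, 10, 10, 10, 10, 10, 10, 10, 10, 10, 10, 10, 10, 2, 2, 2, 2, 2, 2, 2, 2, 2, 1] (29 cycles, including the fixed point 0).
29 cycles on 209: each ℓ→(−1)^(ℓ−1), product (−1)^180 = +1.
Zolotarev: (94|209) = +1, matching the cycle-count sign.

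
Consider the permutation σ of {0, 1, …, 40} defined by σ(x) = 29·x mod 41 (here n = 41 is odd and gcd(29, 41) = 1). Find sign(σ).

-1

Orbit of 5 under x↦29x: [5, 22, 23, 11, 32, 26, 16]… (length divides ord_41(29)).
Decompose π into cycles: lengths [40, 1] (2 cycles, including the fixed point 0).
sign(π) = (−1)^{n − #cycles} = (−1)^{41−2} = (−1)^39 = -1.
The Jacobi symbol (29|41) = -1 (Zolotarev) agrees.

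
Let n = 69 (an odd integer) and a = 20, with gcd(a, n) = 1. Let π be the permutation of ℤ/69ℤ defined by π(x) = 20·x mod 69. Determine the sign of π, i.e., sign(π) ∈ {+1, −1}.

Trace 31: π^k(31) = [31, 68, 49, 14, 4, 11, 13] for k=0..6.
Decompose π into cycles: lengths [22, 22, 22, 2, 1] (5 cycles, including the fixed point 0).
5 cycles on 69: each ℓ→(−1)^(ℓ−1), product (−1)^64 = +1.

+1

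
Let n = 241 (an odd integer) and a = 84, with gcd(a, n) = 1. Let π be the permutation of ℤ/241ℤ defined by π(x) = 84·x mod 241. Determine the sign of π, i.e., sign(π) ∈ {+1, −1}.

-1

Trace 67: π^k(67) = [67, 85, 151, 152, 236, 62, 147] for k=0..6.
2 cycles of lengths [240, 1].
2 cycles on 241: each ℓ→(−1)^(ℓ−1), product (−1)^239 = -1.
Zolotarev: (84|241) = -1, matching the cycle-count sign.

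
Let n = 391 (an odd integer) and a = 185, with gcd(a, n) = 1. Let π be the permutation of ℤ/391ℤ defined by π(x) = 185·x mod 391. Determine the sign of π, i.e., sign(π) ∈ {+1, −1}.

Orbit of 93 under x↦185x: [93, 1, 185, 208, 162, 254, 70]… (length divides ord_391(185)).
π_185 has 69 disjoint cycles with lengths [8, 8, 8, 8, 8, 8, 8, 8, 8, 8, 8, 8, 8, 8, 8, 8, 8, 8, 8, 8, 8, 8, 8, 8, 8, 8, 8, 8, 8, 8, 8, 8, 8, 8, 8, 8, 8, 8, 8, 8, 8, 8, 8, 8, 8, 8, 1, 1, 1, 1, 1, 1, 1, 1, 1, 1, 1, 1, 1, 1, 1, 1, 1, 1, 1, 1, 1, 1, 1] on {0,…,390}.
69 cycles on 391: each ℓ→(−1)^(ℓ−1), product (−1)^322 = +1.
(185|391)_J = +1 (Zolotarev's lemma cross-check).

+1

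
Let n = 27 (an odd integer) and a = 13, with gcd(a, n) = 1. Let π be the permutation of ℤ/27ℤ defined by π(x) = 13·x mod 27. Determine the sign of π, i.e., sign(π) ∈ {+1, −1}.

+1

Orbit of 25 under x↦13x: [25, 1, 13, 7, 10, 22, 16]… (length divides ord_27(13)).
Cycle lengths of π_13 on ℤ/27ℤ: [9, 9, 3, 3, 1, 1, 1]; 7 cycles in total.
27 − 7 = 20 transpositions; sign(π) = (−1)^20 = +1.
Zolotarev: (13|27) = +1, matching the cycle-count sign.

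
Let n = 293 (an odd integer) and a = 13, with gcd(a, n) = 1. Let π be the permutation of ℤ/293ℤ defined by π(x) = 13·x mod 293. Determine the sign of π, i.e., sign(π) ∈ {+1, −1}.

Start at x=259: 259 → 144 → 114 → 17 → 221 → 236 → 138 → … (one orbit).
π_13 has 2 disjoint cycles with lengths [292, 1] on {0,…,292}.
2 cycles on 293: each ℓ→(−1)^(ℓ−1), product (−1)^291 = -1.
(13|293)_J = -1 (Zolotarev's lemma cross-check).

-1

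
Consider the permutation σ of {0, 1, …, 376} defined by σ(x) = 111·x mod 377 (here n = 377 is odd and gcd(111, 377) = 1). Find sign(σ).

Trace 313: π^k(313) = [313, 59, 140, 83, 165, 219, 181] for k=0..6.
10 cycles of lengths [84, 84, 84, 84, 12, 7, 7, 7, 7, 1].
With 10 cycles on 377 points, sign = (−1)^{377−10} = -1.
Zolotarev: (111|377) = -1, matching the cycle-count sign.

-1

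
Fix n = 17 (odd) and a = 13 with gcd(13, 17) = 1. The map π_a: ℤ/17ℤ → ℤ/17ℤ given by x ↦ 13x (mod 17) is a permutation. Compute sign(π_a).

Trace 13: π^k(13) = [13, 16, 4, 1] for k=0..3.
Cycle lengths of π_13 on ℤ/17ℤ: [4, 4, 4, 4, 1]; 5 cycles in total.
n − c = 17 − 5 = 12; sign = (−1)^12 = +1.
Via Zolotarev, sign(π_{13}) = (13|17) = +1.

+1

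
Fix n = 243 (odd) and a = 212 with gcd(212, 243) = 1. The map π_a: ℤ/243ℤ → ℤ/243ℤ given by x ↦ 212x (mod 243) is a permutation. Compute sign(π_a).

Orbit of 118 under x↦212x: [118, 230, 160, 143, 184, 128, 163]… (length divides ord_243(212)).
Cycle type of π: 162 + 54 + 18 + 6 + 2 + 1; total 6 cycles.
With 6 cycles on 243 points, sign = (−1)^{243−6} = -1.
Zolotarev: (212|243) = -1, matching the cycle-count sign.

-1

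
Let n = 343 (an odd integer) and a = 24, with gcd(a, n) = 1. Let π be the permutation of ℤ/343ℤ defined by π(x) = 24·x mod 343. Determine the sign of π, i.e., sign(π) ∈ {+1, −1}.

-1

Orbit of 216 under x↦24x: [216, 39, 250, 169, 283, 275, 83]… (length divides ord_343(24)).
Cycle lengths of π_24 on ℤ/343ℤ: [294, 42, 6, 1]; 4 cycles in total.
With 4 cycles on 343 points, sign = (−1)^{343−4} = -1.
Zolotarev: (24|343) = -1, matching the cycle-count sign.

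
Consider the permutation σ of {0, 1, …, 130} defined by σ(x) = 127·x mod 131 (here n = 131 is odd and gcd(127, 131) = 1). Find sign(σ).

-1

Trace 97: π^k(97) = [97, 5, 111, 80, 73, 101, 120] for k=0..6.
Cycle type of π: 130 + 1; total 2 cycles.
2 cycles on 131: each ℓ→(−1)^(ℓ−1), product (−1)^129 = -1.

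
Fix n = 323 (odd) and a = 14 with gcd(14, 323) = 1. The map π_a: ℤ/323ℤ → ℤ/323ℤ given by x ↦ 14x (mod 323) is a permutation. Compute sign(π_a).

+1

Trace 118: π^k(118) = [118, 37, 195, 146, 106, 192, 104] for k=0..6.
Decompose π into cycles: lengths [144, 144, 18, 16, 1] (5 cycles, including the fixed point 0).
Σ(ℓ_i−1) = 323−5 = 318; sign = (−1)^318 = +1.
Check: (14/323) = +1 by Zolotarev.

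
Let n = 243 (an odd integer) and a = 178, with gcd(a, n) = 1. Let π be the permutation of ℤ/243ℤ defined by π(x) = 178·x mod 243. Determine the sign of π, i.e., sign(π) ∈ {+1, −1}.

+1

Start at x=181: 181 → 142 → 4 → 226 → 133 → 103 → 109 → … (one orbit).
Cycle type of π: 81×2 + 27×2 + 9×2 + 3×2 + 1×3; total 11 cycles.
n − c = 243 − 11 = 232; sign = (−1)^232 = +1.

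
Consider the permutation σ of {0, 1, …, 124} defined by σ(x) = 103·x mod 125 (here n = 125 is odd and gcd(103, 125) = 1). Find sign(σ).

-1

Orbit of 46 under x↦103x: [46, 113, 14, 67, 26, 53, 84]… (length divides ord_125(103)).
π_103 has 4 disjoint cycles with lengths [100, 20, 4, 1] on {0,…,124}.
Σ(ℓ_i−1) = 125−4 = 121; sign = (−1)^121 = -1.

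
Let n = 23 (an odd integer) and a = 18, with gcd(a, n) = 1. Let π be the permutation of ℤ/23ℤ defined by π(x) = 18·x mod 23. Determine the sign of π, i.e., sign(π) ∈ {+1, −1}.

Start at x=13: 13 → 4 → 3 → 8 → 6 → 16 → 12 → … (one orbit).
The orbit structure of x ↦ 18x mod 23: 3 orbits of sizes [11, 11, 1].
sign(π) = (−1)^{n − #cycles} = (−1)^{23−3} = (−1)^20 = +1.

+1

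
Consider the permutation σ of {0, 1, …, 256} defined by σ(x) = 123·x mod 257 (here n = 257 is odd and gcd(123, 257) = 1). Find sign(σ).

+1

Trace 253: π^k(253) = [253, 22, 136, 23, 2, 246, 189] for k=0..6.
The orbit structure of x ↦ 123x mod 257: 5 orbits of sizes [64, 64, 64, 64, 1].
n − c = 257 − 5 = 252; sign = (−1)^252 = +1.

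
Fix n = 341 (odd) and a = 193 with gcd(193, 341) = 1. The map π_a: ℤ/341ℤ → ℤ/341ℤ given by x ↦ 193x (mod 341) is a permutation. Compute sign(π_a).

-1

Orbit of 227 under x↦193x: [227, 163, 87, 82, 140, 81, 288]… (length divides ord_341(193)).
Cycle type of π: 30×10 + 15×2 + 10 + 1; total 14 cycles.
With 14 cycles on 341 points, sign = (−1)^{341−14} = -1.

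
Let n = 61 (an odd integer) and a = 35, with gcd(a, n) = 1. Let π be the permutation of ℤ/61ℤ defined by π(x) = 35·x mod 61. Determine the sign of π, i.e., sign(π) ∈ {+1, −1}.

-1

Orbit of 59 under x↦35x: [59, 52, 51, 16, 11, 19, 55]… (length divides ord_61(35)).
Cycle lengths of π_35 on ℤ/61ℤ: [60, 1]; 2 cycles in total.
sign(π) = (−1)^{n − #cycles} = (−1)^{61−2} = (−1)^59 = -1.
Zolotarev: (35|61) = -1, matching the cycle-count sign.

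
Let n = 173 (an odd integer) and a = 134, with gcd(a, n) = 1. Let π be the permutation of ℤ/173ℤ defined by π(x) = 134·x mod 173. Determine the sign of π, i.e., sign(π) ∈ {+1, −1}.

Trace 6: π^k(6) = [6, 112, 130, 120, 164, 5, 151] for k=0..6.
Cycle type of π: 172 + 1; total 2 cycles.
With 2 cycles on 173 points, sign = (−1)^{173−2} = -1.
(134|173)_J = -1 (Zolotarev's lemma cross-check).

-1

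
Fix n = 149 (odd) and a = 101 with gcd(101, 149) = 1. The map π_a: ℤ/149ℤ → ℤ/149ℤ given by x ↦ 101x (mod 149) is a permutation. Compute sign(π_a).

-1

Orbit of 123 under x↦101x: [123, 56, 143, 139, 33, 55, 42]… (length divides ord_149(101)).
2 cycles of lengths [148, 1].
2 cycles on 149: each ℓ→(−1)^(ℓ−1), product (−1)^147 = -1.
Via Zolotarev, sign(π_{101}) = (101|149) = -1.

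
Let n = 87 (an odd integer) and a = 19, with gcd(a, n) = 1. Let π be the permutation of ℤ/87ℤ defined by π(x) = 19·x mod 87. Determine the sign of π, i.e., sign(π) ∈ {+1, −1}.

Orbit of 37 under x↦19x: [37, 7, 46, 4, 76, 52, 31]… (length divides ord_87(19)).
The orbit structure of x ↦ 19x mod 87: 6 orbits of sizes [28, 28, 28, 1, 1, 1].
Σ(ℓ_i−1) = 87−6 = 81; sign = (−1)^81 = -1.

-1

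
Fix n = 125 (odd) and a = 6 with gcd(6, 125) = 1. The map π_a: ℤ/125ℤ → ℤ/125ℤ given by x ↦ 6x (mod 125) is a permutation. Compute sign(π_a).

+1

Orbit of 11 under x↦6x: [11, 66, 21, 1, 6, 36, 91]… (length divides ord_125(6)).
13 cycles of lengths [25, 25, 25, 25, 5, 5, 5, 5, 1, 1, 1, 1, 1].
125 − 13 = 112 transpositions; sign(π) = (−1)^112 = +1.
Zolotarev: (6|125) = +1, matching the cycle-count sign.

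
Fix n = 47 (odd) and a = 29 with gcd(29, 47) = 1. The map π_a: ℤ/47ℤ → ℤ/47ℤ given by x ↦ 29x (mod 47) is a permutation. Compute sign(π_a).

-1

Trace 3: π^k(3) = [3, 40, 32, 35, 28, 13, 1] for k=0..6.
Decompose π into cycles: lengths [46, 1] (2 cycles, including the fixed point 0).
n − c = 47 − 2 = 45; sign = (−1)^45 = -1.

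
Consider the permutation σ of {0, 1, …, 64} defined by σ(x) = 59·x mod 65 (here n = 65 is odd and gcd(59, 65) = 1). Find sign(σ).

-1

Start at x=54: 54 → 1 → 59 → 36 → 44 → 61 → 24 → … (one orbit).
8 cycles of lengths [12, 12, 12, 12, 12, 2, 2, 1].
8 cycles on 65: each ℓ→(−1)^(ℓ−1), product (−1)^57 = -1.
Check: (59/65) = -1 by Zolotarev.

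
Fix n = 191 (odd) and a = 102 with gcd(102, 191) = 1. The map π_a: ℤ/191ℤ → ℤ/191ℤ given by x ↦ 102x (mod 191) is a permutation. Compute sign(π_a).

Trace 149: π^k(149) = [149, 109, 40, 69, 162, 98, 64] for k=0..6.
Cycle type of π: 95×2 + 1; total 3 cycles.
With 3 cycles on 191 points, sign = (−1)^{191−3} = +1.
Via Zolotarev, sign(π_{102}) = (102|191) = +1.

+1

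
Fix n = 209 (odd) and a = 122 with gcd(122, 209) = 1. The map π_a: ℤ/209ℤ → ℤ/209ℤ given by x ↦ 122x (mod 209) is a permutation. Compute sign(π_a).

Orbit of 12 under x↦122x: [12, 1, 122, 45, 56, 144]… (length divides ord_209(122)).
Decompose π into cycles: lengths [6, 6, 6, 6, 6, 6, 6, 6, 6, 6, 6, 6, 6, 6, 6, 6, 6, 6, 6, 6, 6, 6, 6, 6, 6, 6, 6, 6, 6, 6, 6, 6, 6, 1, 1, 1, 1, 1, 1, 1, 1, 1, 1, 1] (44 cycles, including the fixed point 0).
sign(π) = (−1)^{n − #cycles} = (−1)^{209−44} = (−1)^165 = -1.
Check: (122/209) = -1 by Zolotarev.

-1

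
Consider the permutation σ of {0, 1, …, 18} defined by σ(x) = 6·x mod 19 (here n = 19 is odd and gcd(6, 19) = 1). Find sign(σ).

+1

Orbit of 1 under x↦6x: [1, 6, 17, 7, 4, 5, 11]… (length divides ord_19(6)).
The orbit structure of x ↦ 6x mod 19: 3 orbits of sizes [9, 9, 1].
With 3 cycles on 19 points, sign = (−1)^{19−3} = +1.
(6|19)_J = +1 (Zolotarev's lemma cross-check).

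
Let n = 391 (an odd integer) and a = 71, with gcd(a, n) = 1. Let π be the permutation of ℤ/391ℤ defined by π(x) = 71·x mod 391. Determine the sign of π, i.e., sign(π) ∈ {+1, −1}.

-1

Trace 371: π^k(371) = [371, 144, 58, 208, 301, 257, 261] for k=0..6.
Decompose π into cycles: lengths [176, 176, 16, 11, 11, 1] (6 cycles, including the fixed point 0).
sign(π) = (−1)^{n − #cycles} = (−1)^{391−6} = (−1)^385 = -1.
(71|391)_J = -1 (Zolotarev's lemma cross-check).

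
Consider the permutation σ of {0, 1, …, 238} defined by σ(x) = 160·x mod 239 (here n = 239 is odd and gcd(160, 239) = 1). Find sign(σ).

Trace 124: π^k(124) = [124, 3, 2, 81, 54, 36, 24] for k=0..6.
π_160 has 3 disjoint cycles with lengths [119, 119, 1] on {0,…,238}.
239 − 3 = 236 transpositions; sign(π) = (−1)^236 = +1.
(160|239)_J = +1 (Zolotarev's lemma cross-check).

+1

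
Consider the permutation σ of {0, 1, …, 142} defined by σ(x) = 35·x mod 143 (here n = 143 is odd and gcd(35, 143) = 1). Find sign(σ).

-1

Orbit of 92 under x↦35x: [92, 74, 16, 131, 9, 29, 14]… (length divides ord_143(35)).
Cycle type of π: 30×4 + 10 + 3×4 + 1; total 10 cycles.
10 cycles on 143: each ℓ→(−1)^(ℓ−1), product (−1)^133 = -1.
Check: (35/143) = -1 by Zolotarev.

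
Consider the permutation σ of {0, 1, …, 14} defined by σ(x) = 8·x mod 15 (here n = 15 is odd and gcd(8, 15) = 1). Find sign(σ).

Trace 2: π^k(2) = [2, 1, 8, 4] for k=0..3.
The orbit structure of x ↦ 8x mod 15: 5 orbits of sizes [4, 4, 4, 2, 1].
Σ(ℓ_i−1) = 15−5 = 10; sign = (−1)^10 = +1.

+1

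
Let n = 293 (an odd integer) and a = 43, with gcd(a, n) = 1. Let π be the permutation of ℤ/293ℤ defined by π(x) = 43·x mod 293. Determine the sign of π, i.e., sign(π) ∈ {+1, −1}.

+1

Orbit of 22 under x↦43x: [22, 67, 244, 237, 229, 178, 36]… (length divides ord_293(43)).
3 cycles of lengths [146, 146, 1].
3 cycles on 293: each ℓ→(−1)^(ℓ−1), product (−1)^290 = +1.
The Jacobi symbol (43|293) = +1 (Zolotarev) agrees.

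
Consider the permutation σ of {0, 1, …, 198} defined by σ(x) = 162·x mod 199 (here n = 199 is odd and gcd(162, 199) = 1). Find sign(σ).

Orbit of 175 under x↦162x: [175, 92, 178, 180, 106, 58, 43]… (length divides ord_199(162)).
The orbit structure of x ↦ 162x mod 199: 23 orbits of sizes [9, 9, 9, 9, 9, 9, 9, 9, 9, 9, 9, 9, 9, 9, 9, 9, 9, 9, 9, 9, 9, 9, 1].
Σ(ℓ_i−1) = 199−23 = 176; sign = (−1)^176 = +1.
Check: (162/199) = +1 by Zolotarev.

+1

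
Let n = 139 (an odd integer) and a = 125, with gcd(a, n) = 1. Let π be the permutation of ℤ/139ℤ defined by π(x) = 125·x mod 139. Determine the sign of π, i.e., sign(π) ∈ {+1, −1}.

Orbit of 100 under x↦125x: [100, 129, 1, 125, 57, 36, 52]… (length divides ord_139(125)).
The orbit structure of x ↦ 125x mod 139: 7 orbits of sizes [23, 23, 23, 23, 23, 23, 1].
139 − 7 = 132 transpositions; sign(π) = (−1)^132 = +1.

+1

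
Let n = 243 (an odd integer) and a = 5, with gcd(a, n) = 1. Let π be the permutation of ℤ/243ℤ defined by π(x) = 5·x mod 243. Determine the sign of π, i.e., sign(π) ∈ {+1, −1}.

-1

Trace 46: π^k(46) = [46, 230, 178, 161, 76, 137, 199] for k=0..6.
Cycle type of π: 162 + 54 + 18 + 6 + 2 + 1; total 6 cycles.
Σ(ℓ_i−1) = 243−6 = 237; sign = (−1)^237 = -1.
The Jacobi symbol (5|243) = -1 (Zolotarev) agrees.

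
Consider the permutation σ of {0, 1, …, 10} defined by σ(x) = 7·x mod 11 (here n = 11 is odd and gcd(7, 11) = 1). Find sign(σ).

-1

Trace 4: π^k(4) = [4, 6, 9, 8, 1, 7, 5] for k=0..6.
The orbit structure of x ↦ 7x mod 11: 2 orbits of sizes [10, 1].
Σ(ℓ_i−1) = 11−2 = 9; sign = (−1)^9 = -1.
(7|11)_J = -1 (Zolotarev's lemma cross-check).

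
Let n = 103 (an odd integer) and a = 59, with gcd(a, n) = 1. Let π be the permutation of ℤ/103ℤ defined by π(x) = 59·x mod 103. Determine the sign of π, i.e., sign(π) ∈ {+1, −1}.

Orbit of 49 under x↦59x: [49, 7, 1, 59, 82, 100, 29]… (length divides ord_103(59)).
Cycle type of π: 51×2 + 1; total 3 cycles.
n − c = 103 − 3 = 100; sign = (−1)^100 = +1.
Zolotarev: (59|103) = +1, matching the cycle-count sign.

+1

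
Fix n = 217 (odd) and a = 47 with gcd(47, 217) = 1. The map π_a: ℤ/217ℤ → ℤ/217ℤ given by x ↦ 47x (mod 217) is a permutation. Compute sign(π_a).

-1

Orbit of 95 under x↦47x: [95, 125, 16, 101, 190, 33, 32]… (length divides ord_217(47)).
The orbit structure of x ↦ 47x mod 217: 14 orbits of sizes [30, 30, 30, 30, 30, 30, 6, 5, 5, 5, 5, 5, 5, 1].
sign(π) = (−1)^{n − #cycles} = (−1)^{217−14} = (−1)^203 = -1.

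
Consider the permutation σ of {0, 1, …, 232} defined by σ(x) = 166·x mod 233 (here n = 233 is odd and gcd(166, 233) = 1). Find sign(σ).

-1

Trace 203: π^k(203) = [203, 146, 4, 198, 15, 160, 231] for k=0..6.
π_166 has 2 disjoint cycles with lengths [232, 1] on {0,…,232}.
Σ(ℓ_i−1) = 233−2 = 231; sign = (−1)^231 = -1.
Zolotarev: (166|233) = -1, matching the cycle-count sign.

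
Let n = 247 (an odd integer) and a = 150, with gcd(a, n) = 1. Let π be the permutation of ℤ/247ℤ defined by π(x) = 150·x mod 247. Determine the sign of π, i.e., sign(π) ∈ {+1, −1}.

-1

Orbit of 28 under x↦150x: [28, 1, 150, 23, 239, 35, 63]… (length divides ord_247(150)).
Decompose π into cycles: lengths [36, 36, 36, 36, 36, 36, 12, 9, 9, 1] (10 cycles, including the fixed point 0).
With 10 cycles on 247 points, sign = (−1)^{247−10} = -1.
Via Zolotarev, sign(π_{150}) = (150|247) = -1.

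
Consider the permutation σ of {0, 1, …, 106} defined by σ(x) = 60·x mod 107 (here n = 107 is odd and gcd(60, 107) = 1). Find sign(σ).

-1

Start at x=84: 84 → 11 → 18 → 10 → 65 → 48 → 98 → … (one orbit).
Cycle type of π: 106 + 1; total 2 cycles.
sign(π) = (−1)^{n − #cycles} = (−1)^{107−2} = (−1)^105 = -1.
The Jacobi symbol (60|107) = -1 (Zolotarev) agrees.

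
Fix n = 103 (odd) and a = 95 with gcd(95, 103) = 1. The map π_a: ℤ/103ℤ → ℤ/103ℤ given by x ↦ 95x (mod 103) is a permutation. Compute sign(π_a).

-1

Orbit of 13 under x↦95x: [13, 102, 8, 39, 100, 24, 14]… (length divides ord_103(95)).
π_95 has 4 disjoint cycles with lengths [34, 34, 34, 1] on {0,…,102}.
n − c = 103 − 4 = 99; sign = (−1)^99 = -1.
Check: (95/103) = -1 by Zolotarev.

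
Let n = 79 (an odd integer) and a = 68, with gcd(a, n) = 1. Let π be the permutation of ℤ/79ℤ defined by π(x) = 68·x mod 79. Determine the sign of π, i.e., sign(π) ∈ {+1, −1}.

Orbit of 45 under x↦68x: [45, 58, 73, 66, 64, 7, 2]… (length divides ord_79(68)).
The orbit structure of x ↦ 68x mod 79: 2 orbits of sizes [78, 1].
2 cycles on 79: each ℓ→(−1)^(ℓ−1), product (−1)^77 = -1.

-1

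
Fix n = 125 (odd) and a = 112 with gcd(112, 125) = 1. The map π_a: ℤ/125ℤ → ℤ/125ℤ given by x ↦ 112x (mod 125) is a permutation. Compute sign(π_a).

-1

Start at x=32: 32 → 84 → 33 → 71 → 77 → 124 → 13 → … (one orbit).
The orbit structure of x ↦ 112x mod 125: 4 orbits of sizes [100, 20, 4, 1].
With 4 cycles on 125 points, sign = (−1)^{125−4} = -1.
Check: (112/125) = -1 by Zolotarev.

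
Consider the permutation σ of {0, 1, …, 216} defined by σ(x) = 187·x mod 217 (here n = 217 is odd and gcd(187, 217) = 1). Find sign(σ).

-1

Start at x=125: 125 → 156 → 94 → 1 → 187 → 32 → 125 (one orbit).
Decompose π into cycles: lengths [6, 6, 6, 6, 6, 6, 6, 6, 6, 6, 6, 6, 6, 6, 6, 6, 6, 6, 6, 6, 6, 6, 6, 6, 6, 6, 6, 6, 6, 6, 6, 1, 1, 1, 1, 1, 1, 1, 1, 1, 1, 1, 1, 1, 1, 1, 1, 1, 1, 1, 1, 1, 1, 1, 1, 1, 1, 1, 1, 1, 1, 1] (62 cycles, including the fixed point 0).
217 − 62 = 155 transpositions; sign(π) = (−1)^155 = -1.
The Jacobi symbol (187|217) = -1 (Zolotarev) agrees.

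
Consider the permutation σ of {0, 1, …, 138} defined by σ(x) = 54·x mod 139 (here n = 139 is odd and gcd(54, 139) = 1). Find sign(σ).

+1

Trace 66: π^k(66) = [66, 89, 80, 11, 38, 106, 25] for k=0..6.
Cycle lengths of π_54 on ℤ/139ℤ: [69, 69, 1]; 3 cycles in total.
sign(π) = (−1)^{n − #cycles} = (−1)^{139−3} = (−1)^136 = +1.
Check: (54/139) = +1 by Zolotarev.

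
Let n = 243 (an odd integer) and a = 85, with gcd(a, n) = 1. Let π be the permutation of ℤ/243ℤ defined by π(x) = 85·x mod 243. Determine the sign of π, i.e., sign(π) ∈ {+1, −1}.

Orbit of 94 under x↦85x: [94, 214, 208, 184, 88, 190, 112]… (length divides ord_243(85)).
Decompose π into cycles: lengths [81, 81, 27, 27, 9, 9, 3, 3, 1, 1, 1] (11 cycles, including the fixed point 0).
243 − 11 = 232 transpositions; sign(π) = (−1)^232 = +1.
(85|243)_J = +1 (Zolotarev's lemma cross-check).

+1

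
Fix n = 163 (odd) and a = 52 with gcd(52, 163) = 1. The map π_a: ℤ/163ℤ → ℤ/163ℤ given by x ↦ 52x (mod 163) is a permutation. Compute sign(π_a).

-1

Start at x=28: 28 → 152 → 80 → 85 → 19 → 10 → 31 → … (one orbit).
π_52 has 2 disjoint cycles with lengths [162, 1] on {0,…,162}.
2 cycles on 163: each ℓ→(−1)^(ℓ−1), product (−1)^161 = -1.
Via Zolotarev, sign(π_{52}) = (52|163) = -1.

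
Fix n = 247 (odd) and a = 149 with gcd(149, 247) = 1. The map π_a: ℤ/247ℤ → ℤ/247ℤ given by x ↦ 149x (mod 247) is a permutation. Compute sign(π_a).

-1

Orbit of 180 under x↦149x: [180, 144, 214, 23, 216, 74, 158]… (length divides ord_247(149)).
Decompose π into cycles: lengths [36, 36, 36, 36, 36, 36, 12, 9, 9, 1] (10 cycles, including the fixed point 0).
With 10 cycles on 247 points, sign = (−1)^{247−10} = -1.
Zolotarev: (149|247) = -1, matching the cycle-count sign.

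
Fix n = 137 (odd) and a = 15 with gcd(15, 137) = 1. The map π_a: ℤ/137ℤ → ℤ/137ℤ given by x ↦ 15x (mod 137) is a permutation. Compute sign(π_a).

Orbit of 72 under x↦15x: [72, 121, 34, 99, 115, 81, 119]… (length divides ord_137(15)).
Cycle type of π: 34×4 + 1; total 5 cycles.
With 5 cycles on 137 points, sign = (−1)^{137−5} = +1.
(15|137)_J = +1 (Zolotarev's lemma cross-check).

+1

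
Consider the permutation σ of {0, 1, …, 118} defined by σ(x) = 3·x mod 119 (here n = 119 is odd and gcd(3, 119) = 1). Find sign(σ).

Orbit of 54 under x↦3x: [54, 43, 10, 30, 90, 32, 96]… (length divides ord_119(3)).
π_3 has 5 disjoint cycles with lengths [48, 48, 16, 6, 1] on {0,…,118}.
119 − 5 = 114 transpositions; sign(π) = (−1)^114 = +1.
Zolotarev: (3|119) = +1, matching the cycle-count sign.

+1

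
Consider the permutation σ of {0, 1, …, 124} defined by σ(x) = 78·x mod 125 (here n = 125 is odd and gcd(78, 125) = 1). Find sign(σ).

Orbit of 7 under x↦78x: [7, 46, 88, 114, 17, 76, 53]… (length divides ord_125(78)).
Cycle lengths of π_78 on ℤ/125ℤ: [100, 20, 4, 1]; 4 cycles in total.
n − c = 125 − 4 = 121; sign = (−1)^121 = -1.

-1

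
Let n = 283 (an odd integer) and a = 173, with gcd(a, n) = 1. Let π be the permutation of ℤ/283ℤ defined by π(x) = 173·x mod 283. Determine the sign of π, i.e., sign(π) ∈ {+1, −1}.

Orbit of 186 under x↦173x: [186, 199, 184, 136, 39, 238, 139]… (length divides ord_283(173)).
Decompose π into cycles: lengths [282, 1] (2 cycles, including the fixed point 0).
With 2 cycles on 283 points, sign = (−1)^{283−2} = -1.

-1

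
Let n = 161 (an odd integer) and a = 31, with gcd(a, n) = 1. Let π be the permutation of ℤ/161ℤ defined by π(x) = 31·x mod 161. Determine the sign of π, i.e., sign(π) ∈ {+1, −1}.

-1

Orbit of 16 under x↦31x: [16, 13, 81, 96, 78, 3, 93]… (length divides ord_161(31)).
Cycle type of π: 66×2 + 11×2 + 6 + 1; total 6 cycles.
161 − 6 = 155 transpositions; sign(π) = (−1)^155 = -1.
Via Zolotarev, sign(π_{31}) = (31|161) = -1.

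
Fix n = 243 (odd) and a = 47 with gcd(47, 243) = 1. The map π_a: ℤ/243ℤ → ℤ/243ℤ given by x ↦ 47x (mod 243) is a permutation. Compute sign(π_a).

Start at x=217: 217 → 236 → 157 → 89 → 52 → 14 → 172 → … (one orbit).
6 cycles of lengths [162, 54, 18, 6, 2, 1].
n − c = 243 − 6 = 237; sign = (−1)^237 = -1.

-1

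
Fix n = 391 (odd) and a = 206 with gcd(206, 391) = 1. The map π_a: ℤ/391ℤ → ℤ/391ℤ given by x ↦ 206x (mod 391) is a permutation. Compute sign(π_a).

-1

Trace 229: π^k(229) = [229, 254, 321, 47, 298, 1, 206] for k=0..6.
Cycle type of π: 8×46 + 2×11 + 1; total 58 cycles.
n − c = 391 − 58 = 333; sign = (−1)^333 = -1.
(206|391)_J = -1 (Zolotarev's lemma cross-check).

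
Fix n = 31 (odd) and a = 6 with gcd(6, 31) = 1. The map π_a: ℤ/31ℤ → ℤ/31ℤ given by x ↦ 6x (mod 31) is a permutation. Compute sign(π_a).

Trace 5: π^k(5) = [5, 30, 25, 26, 1, 6] for k=0..5.
π_6 has 6 disjoint cycles with lengths [6, 6, 6, 6, 6, 1] on {0,…,30}.
6 cycles on 31: each ℓ→(−1)^(ℓ−1), product (−1)^25 = -1.

-1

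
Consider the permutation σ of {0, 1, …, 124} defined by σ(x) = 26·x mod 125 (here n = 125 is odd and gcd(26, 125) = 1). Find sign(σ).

+1

Start at x=76: 76 → 101 → 1 → 26 → 51 → 76 (one orbit).
45 cycles of lengths [5, 5, 5, 5, 5, 5, 5, 5, 5, 5, 5, 5, 5, 5, 5, 5, 5, 5, 5, 5, 1, 1, 1, 1, 1, 1, 1, 1, 1, 1, 1, 1, 1, 1, 1, 1, 1, 1, 1, 1, 1, 1, 1, 1, 1].
sign(π) = (−1)^{n − #cycles} = (−1)^{125−45} = (−1)^80 = +1.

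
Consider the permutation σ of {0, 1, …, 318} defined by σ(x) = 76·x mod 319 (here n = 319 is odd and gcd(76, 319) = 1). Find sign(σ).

+1

Start at x=78: 78 → 186 → 100 → 263 → 210 → 10 → 122 → … (one orbit).
17 cycles of lengths [28, 28, 28, 28, 28, 28, 28, 28, 28, 28, 28, 2, 2, 2, 2, 2, 1].
17 cycles on 319: each ℓ→(−1)^(ℓ−1), product (−1)^302 = +1.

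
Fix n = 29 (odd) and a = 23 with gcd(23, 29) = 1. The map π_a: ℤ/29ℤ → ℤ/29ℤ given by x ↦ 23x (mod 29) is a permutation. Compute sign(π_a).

+1

Orbit of 1 under x↦23x: [1, 23, 7, 16, 20, 25, 24]… (length divides ord_29(23)).
Decompose π into cycles: lengths [7, 7, 7, 7, 1] (5 cycles, including the fixed point 0).
Σ(ℓ_i−1) = 29−5 = 24; sign = (−1)^24 = +1.
The Jacobi symbol (23|29) = +1 (Zolotarev) agrees.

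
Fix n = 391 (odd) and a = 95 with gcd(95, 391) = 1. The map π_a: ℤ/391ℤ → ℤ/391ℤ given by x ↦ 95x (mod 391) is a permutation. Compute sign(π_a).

Orbit of 6 under x↦95x: [6, 179, 192, 254, 279, 308, 326]… (length divides ord_391(95)).
The orbit structure of x ↦ 95x mod 391: 6 orbits of sizes [176, 176, 16, 11, 11, 1].
With 6 cycles on 391 points, sign = (−1)^{391−6} = -1.
Zolotarev: (95|391) = -1, matching the cycle-count sign.

-1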